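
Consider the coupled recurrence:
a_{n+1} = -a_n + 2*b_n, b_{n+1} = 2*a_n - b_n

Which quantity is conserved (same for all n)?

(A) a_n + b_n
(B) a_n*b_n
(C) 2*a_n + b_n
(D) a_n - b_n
A

Replace a_n by a_{n+1} = -a_n + 2*b_n and b_n by b_{n+1} = 2*a_n - b_n in each option and simplify:
(A) a_n + b_n  ->  (-a_n + 2*b_n) + (2*a_n - b_n) = a_n + b_n   [conserved]
(B) a_n*b_n  ->  (-a_n + 2*b_n)*(2*a_n - b_n) = -2*a_n^2 + 5*a_n*b_n - 2*b_n^2   [not conserved]
(C) 2*a_n + b_n  ->  2*(-a_n + 2*b_n) + (2*a_n - b_n) = 3*b_n   [not conserved]
(D) a_n - b_n  ->  (-a_n + 2*b_n) - (2*a_n - b_n) = -3*a_n + 3*b_n   [not conserved]

Only (A) a_n + b_n returns to itself after one step, so it is the conserved quantity.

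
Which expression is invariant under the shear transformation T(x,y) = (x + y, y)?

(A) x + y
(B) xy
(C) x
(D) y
D

Under the shear T(x,y) = (x + y, y):
Substitute the transformed coordinates into each option and compare with the original:
(A) x + y  ->  (x + y) + (y) = x + 2y   [differs from x + y: not invariant]
(B) xy  ->  (x + y)(y) = xy + y^2   [differs from xy: not invariant]
(C) x  ->  (x + y) = x + y   [differs from x: not invariant]
(D) y  ->  (y) = y   [equals y: invariant]

Only option (D), y, is unchanged by the transformation.
A horizontal shear moves points parallel to the x-axis, so the y-coordinate (and any function of y alone) is unchanged.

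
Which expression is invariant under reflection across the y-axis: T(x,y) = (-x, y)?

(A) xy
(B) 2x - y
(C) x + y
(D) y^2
D

The map is reflection across the y-axis: T(x,y) = (-x, y).
Substitute the transformed coordinates into each option and compare with the original:
(A) xy  ->  (-x)(y) = -xy   [differs from xy: not invariant]
(B) 2x - y  ->  2(-x) - (y) = -2x - y   [differs from 2x - y: not invariant]
(C) x + y  ->  (-x) + (y) = -x + y   [differs from x + y: not invariant]
(D) y^2  ->  (y)^2 = y^2   [equals y^2: invariant]

Only option (D), y^2, is unchanged by the transformation.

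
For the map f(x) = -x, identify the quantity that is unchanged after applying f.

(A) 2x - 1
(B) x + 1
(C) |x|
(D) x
C

For f(x) = -x:
Applying f replaces x by -x. Since |-x| = |x|, the absolute value is unchanged by f, whereas x -> -x, 2x - 1 -> -2x - 1 and x + 1 -> -x + 1 all change.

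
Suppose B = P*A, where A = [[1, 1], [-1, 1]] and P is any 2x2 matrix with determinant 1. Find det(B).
2

By the multiplicative property of determinants, det(B) = det(P*A) = det(P) * det(A) = det(A),
so the determinant is invariant under multiplication by any determinant-1 matrix; we just need det(A).

det(A) = (1)(1) - (1)(-1) = 1 - (-1) = 2

Therefore det(B) = 1 * 2 = 2.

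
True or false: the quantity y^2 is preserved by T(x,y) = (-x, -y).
True

Substitute T(x,y) = (-x, -y) into the expression and compare with the original.

Original: y^2
After applying T: (-y)^2 = y^2

This is identical to the original y^2, so the expression is invariant.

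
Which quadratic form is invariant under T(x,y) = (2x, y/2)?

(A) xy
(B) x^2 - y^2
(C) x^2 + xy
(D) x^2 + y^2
A

T multiplies x by 2 and divides y by 2.
Substitute the transformed coordinates into each option and compare with the original:
(A) xy  ->  (2x)(y/2) = xy   [equals xy: invariant]
(B) x^2 - y^2  ->  (2x)^2 - (y/2)^2 = 4x^2 - y^2/4   [differs from x^2 - y^2: not invariant]
(C) x^2 + xy  ->  (2x)^2 + (2x)(y/2) = 4x^2 + xy   [differs from x^2 + xy: not invariant]
(D) x^2 + y^2  ->  (2x)^2 + (y/2)^2 = 4x^2 + y^2/4   [differs from x^2 + y^2: not invariant]

Only option (A), xy, is unchanged by the transformation.
The factors 2 and 1/2 cancel only in the pure product xy.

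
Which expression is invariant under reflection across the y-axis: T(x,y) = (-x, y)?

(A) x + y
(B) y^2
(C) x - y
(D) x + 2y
B

The map is reflection across the y-axis: T(x,y) = (-x, y).
Substitute the transformed coordinates into each option and compare with the original:
(A) x + y  ->  (-x) + (y) = -x + y   [differs from x + y: not invariant]
(B) y^2  ->  (y)^2 = y^2   [equals y^2: invariant]
(C) x - y  ->  (-x) - (y) = -x - y   [differs from x - y: not invariant]
(D) x + 2y  ->  (-x) + 2(y) = -x + 2y   [differs from x + 2y: not invariant]

Only option (B), y^2, is unchanged by the transformation.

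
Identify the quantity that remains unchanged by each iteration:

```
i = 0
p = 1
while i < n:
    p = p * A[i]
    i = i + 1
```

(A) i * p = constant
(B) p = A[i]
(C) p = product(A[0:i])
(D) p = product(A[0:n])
C

A loop invariant must hold before the first iteration and be re-established by every execution of the body.

(C) p = product(A[0:i]): Initially i = 0 and p = 1 = product of the empty slice A[0:0]. If p = product(A[0:i]) holds at the top of an iteration, the body sets p to product(A[0:i]) * A[i] = product(A[0:i+1]) and then i to i+1, so the property is restored. At exit i = n, giving p = product(A[0:n]).

The other options fail:
(A) i * p = constant: initially i * p = 0, but after one iteration it is 1 * A[0], which is nonzero in general.
(B) p = A[i]: after the first iteration p = A[0] but i = 1; in general p is a product of several elements, not a single one.
(D) p = product(A[0:n]): false before the loop (p = 1, not the full product) -- it only becomes true at exit.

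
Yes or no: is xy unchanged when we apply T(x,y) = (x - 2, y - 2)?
No

Substitute T(x,y) = (x - 2, y - 2) into the expression and compare with the original.

Original: xy
After applying T: (x - 2)(y - 2) = xy - 2x - 2y + 4

This differs from the original xy (difference: -2x - 2y + 4), so the expression is NOT invariant.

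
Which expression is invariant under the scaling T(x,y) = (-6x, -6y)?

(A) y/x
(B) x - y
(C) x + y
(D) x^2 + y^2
A

Under the uniform scaling T(x,y) = (-6x, -6y):
Substitute the transformed coordinates into each option and compare with the original:
(A) y/x  ->  (-6y)/(-6x) = y/x   [equals y/x: invariant]
(B) x - y  ->  (-6x) - (-6y) = -6x + 6y   [differs from x - y: not invariant]
(C) x + y  ->  (-6x) + (-6y) = -6x - 6y   [differs from x + y: not invariant]
(D) x^2 + y^2  ->  (-6x)^2 + (-6y)^2 = 36x^2 + 36y^2   [differs from x^2 + y^2: not invariant]

Only option (A), y/x, is unchanged by the transformation.
The common factor -6 cancels in a ratio of coordinates, while sums, products and sums of squares pick up factors of -6 or 36.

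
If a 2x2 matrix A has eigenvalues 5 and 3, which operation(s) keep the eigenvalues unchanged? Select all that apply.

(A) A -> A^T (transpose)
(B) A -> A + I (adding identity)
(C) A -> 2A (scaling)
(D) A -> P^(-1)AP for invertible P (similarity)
A and D

Eigenvalues are preserved by:
1. Similarity transformations: A -> P^(-1)AP (same characteristic polynomial)
2. Transpose: A^T has the same eigenvalues as A

Eigenvalues are NOT preserved by:
- Adding identity: eigenvalues become 5+1, 3+1
- Scaling: eigenvalues become 10, 6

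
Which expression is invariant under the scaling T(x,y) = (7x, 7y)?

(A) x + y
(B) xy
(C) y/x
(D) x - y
C

Under the uniform scaling T(x,y) = (7x, 7y):
Substitute the transformed coordinates into each option and compare with the original:
(A) x + y  ->  (7x) + (7y) = 7x + 7y   [differs from x + y: not invariant]
(B) xy  ->  (7x)(7y) = 49xy   [differs from xy: not invariant]
(C) y/x  ->  (7y)/(7x) = y/x   [equals y/x: invariant]
(D) x - y  ->  (7x) - (7y) = 7x - 7y   [differs from x - y: not invariant]

Only option (C), y/x, is unchanged by the transformation.
The common factor 7 cancels in a ratio of coordinates, while sums, products and sums of squares pick up factors of 7 or 49.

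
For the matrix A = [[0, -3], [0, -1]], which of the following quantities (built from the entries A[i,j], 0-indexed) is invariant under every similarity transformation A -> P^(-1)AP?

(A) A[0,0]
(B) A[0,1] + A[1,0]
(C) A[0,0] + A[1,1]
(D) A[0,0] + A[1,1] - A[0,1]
C

A[0,0] + A[1,1] is the trace of A. By the cyclic property of the trace, tr(P^(-1)AP) = tr(APP^(-1)) = tr(A), so it is the same for every matrix similar to A.

The other combinations are not similarity invariants. For example, take P = [[1, 1], [1, 2]] (det P = 1), so P^(-1) = [[2, -1], [-1, 1]] and
B = P^(-1)AP = [[-5, -10], [2, 4]].
Evaluating each option on A and on B:
(A) A[0,0]: 0 for A, -5 for B -> changes
(B) A[0,1] + A[1,0]: -3 for A, -8 for B -> changes
(C) A[0,0] + A[1,1]: -1 for A, -1 for B -> unchanged
(D) A[0,0] + A[1,1] - A[0,1]: 2 for A, 9 for B -> changes

Only (C) A[0,0] + A[1,1] = -1 survives (and it does so for every P, not just this one), so it is the invariant.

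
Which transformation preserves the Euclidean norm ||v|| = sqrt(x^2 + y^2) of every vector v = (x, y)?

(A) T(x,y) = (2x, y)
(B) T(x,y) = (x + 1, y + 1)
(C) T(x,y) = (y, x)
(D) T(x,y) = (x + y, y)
C

A transformation preserves a norm if ||T(v)|| = ||v|| for every v; a single vector where the norm changes rules an option out.

(A) T(x,y) = (2x, y): v = (1, 0) has norm sqrt((1)^2 + (0)^2) = 1, but T(v) = (2, 0) has norm 2 -- not preserved.
(B) T(x,y) = (x + 1, y + 1): v = (1, 0) has norm sqrt((1)^2 + (0)^2) = 1, but T(v) = (2, 1) has norm sqrt(5) -- not preserved.
(C) T(x,y) = (y, x): preserves the norm -- it is an orthogonal map (a rotation/reflection), and (y)^2 + (x)^2 simplifies to x^2 + y^2.
(D) T(x,y) = (x + y, y): v = (0, 1) has norm sqrt((0)^2 + (1)^2) = 1, but T(v) = (1, 1) has norm sqrt(2) -- not preserved.

Therefore the answer is (C).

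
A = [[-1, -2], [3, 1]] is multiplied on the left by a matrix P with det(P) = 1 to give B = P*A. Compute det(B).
5

By the multiplicative property of determinants, det(B) = det(P*A) = det(P) * det(A) = det(A),
so the determinant is invariant under multiplication by any determinant-1 matrix; we just need det(A).

det(A) = (-1)(1) - (-2)(3) = -1 - (-6) = 5

Therefore det(B) = 1 * 5 = 5.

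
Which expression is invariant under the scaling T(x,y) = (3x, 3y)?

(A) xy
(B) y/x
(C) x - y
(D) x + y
B

Under the uniform scaling T(x,y) = (3x, 3y):
Substitute the transformed coordinates into each option and compare with the original:
(A) xy  ->  (3x)(3y) = 9xy   [differs from xy: not invariant]
(B) y/x  ->  (3y)/(3x) = y/x   [equals y/x: invariant]
(C) x - y  ->  (3x) - (3y) = 3x - 3y   [differs from x - y: not invariant]
(D) x + y  ->  (3x) + (3y) = 3x + 3y   [differs from x + y: not invariant]

Only option (B), y/x, is unchanged by the transformation.
The common factor 3 cancels in a ratio of coordinates, while sums, products and sums of squares pick up factors of 3 or 9.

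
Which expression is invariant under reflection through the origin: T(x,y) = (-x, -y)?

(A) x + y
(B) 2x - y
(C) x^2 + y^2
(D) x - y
C

The map is reflection through the origin: T(x,y) = (-x, -y).
Substitute the transformed coordinates into each option and compare with the original:
(A) x + y  ->  (-x) + (-y) = -x - y   [differs from x + y: not invariant]
(B) 2x - y  ->  2(-x) - (-y) = -2x + y   [differs from 2x - y: not invariant]
(C) x^2 + y^2  ->  (-x)^2 + (-y)^2 = x^2 + y^2   [equals x^2 + y^2: invariant]
(D) x - y  ->  (-x) - (-y) = -x + y   [differs from x - y: not invariant]

Only option (C), x^2 + y^2, is unchanged by the transformation.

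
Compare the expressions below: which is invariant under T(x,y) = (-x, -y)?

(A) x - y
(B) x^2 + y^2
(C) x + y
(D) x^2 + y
B

An expression E(x,y) is invariant under T if E(T(x,y)) = E(x,y). Here T(x,y) = (-x, -y).
Substitute the transformed coordinates into each option and compare with the original:
(A) x - y  ->  (-x) - (-y) = -x + y   [differs from x - y: not invariant]
(B) x^2 + y^2  ->  (-x)^2 + (-y)^2 = x^2 + y^2   [equals x^2 + y^2: invariant]
(C) x + y  ->  (-x) + (-y) = -x - y   [differs from x + y: not invariant]
(D) x^2 + y  ->  (-x)^2 + (-y) = x^2 - y   [differs from x^2 + y: not invariant]

Only option (B), x^2 + y^2, is unchanged by the transformation.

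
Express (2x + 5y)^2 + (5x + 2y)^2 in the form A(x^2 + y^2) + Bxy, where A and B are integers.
29(x^2 + y^2) + 40xy

Expanding: (2x + 5y)^2 = 4x^2 + 20xy + 25y^2
(5x + 2y)^2 = 25x^2 + 20xy + 4y^2
Sum = (4+25)(x^2+y^2) + 40xy = 29(x^2 + y^2) + 40xy
This is symmetric in x and y.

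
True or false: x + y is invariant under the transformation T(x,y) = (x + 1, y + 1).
False

Substitute T(x,y) = (x + 1, y + 1) into the expression and compare with the original.

Original: x + y
After applying T: (x + 1) + (y + 1) = x + y + 2

This differs from the original x + y (difference: 2), so the expression is NOT invariant.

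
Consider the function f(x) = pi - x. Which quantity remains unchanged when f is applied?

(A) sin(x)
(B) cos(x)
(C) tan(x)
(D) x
A

For f(x) = pi - x:
sin(pi - x) = sin(x), so sine is invariant under this transformation.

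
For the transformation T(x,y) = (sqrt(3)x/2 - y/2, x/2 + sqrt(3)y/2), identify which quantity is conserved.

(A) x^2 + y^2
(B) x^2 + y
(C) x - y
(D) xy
A

An expression E(x,y) is invariant under T if E(T(x,y)) = E(x,y). Here T(x,y) = (sqrt(3)x/2 - y/2, x/2 + sqrt(3)y/2).
Substitute the transformed coordinates into each option and compare with the original:
(A) x^2 + y^2  ->  (sqrt(3)x/2 - y/2)^2 + (x/2 + sqrt(3)y/2)^2 = x^2 + y^2   [equals x^2 + y^2: invariant]
(B) x^2 + y  ->  (sqrt(3)x/2 - y/2)^2 + (x/2 + sqrt(3)y/2) = 3x^2/4 - sqrt(3)xy/2 + x/2 + y^2/4 + sqrt(3)y/2   [differs from x^2 + y: not invariant]
(C) x - y  ->  (sqrt(3)x/2 - y/2) - (x/2 + sqrt(3)y/2) = -x/2 + sqrt(3)x/2 - sqrt(3)y/2 - y/2   [differs from x - y: not invariant]
(D) xy  ->  (sqrt(3)x/2 - y/2)(x/2 + sqrt(3)y/2) = sqrt(3)x^2/4 + xy/2 - sqrt(3)y^2/4   [differs from xy: not invariant]

Only option (A), x^2 + y^2, is unchanged by the transformation.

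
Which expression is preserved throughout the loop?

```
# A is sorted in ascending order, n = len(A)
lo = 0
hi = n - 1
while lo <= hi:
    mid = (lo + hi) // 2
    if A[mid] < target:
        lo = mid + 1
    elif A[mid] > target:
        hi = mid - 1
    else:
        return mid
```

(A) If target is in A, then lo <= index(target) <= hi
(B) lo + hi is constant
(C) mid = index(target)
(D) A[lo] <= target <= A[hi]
A

A loop invariant must hold before the first iteration and be re-established by every execution of the body.

(A) If target is in A, then lo <= index(target) <= hi: Before the loop [lo, hi] = [0, n-1] covers every index. When A[mid] < target, sortedness puts target strictly to the right of mid, so setting lo = mid + 1 keeps index(target) in [lo, hi]; symmetrically for hi = mid - 1. Hence 'if target is in A then lo <= index(target) <= hi' holds after every iteration, and when lo > hi it proves target is absent.

The other options fail:
(B) lo + hi is constant: each iteration moves exactly one of lo, hi, so lo + hi changes (e.g. 0 + (n-1) becomes (mid+1) + (n-1)).
(C) mid = index(target): mid is just the current probe; it equals index(target) only on the iteration that returns.
(D) A[lo] <= target <= A[hi]: fails when target is not in A (e.g. target < A[0] already violates it before the loop), so it is not maintained in general.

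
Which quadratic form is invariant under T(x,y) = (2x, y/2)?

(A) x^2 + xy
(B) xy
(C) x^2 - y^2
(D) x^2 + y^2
B

T multiplies x by 2 and divides y by 2.
Substitute the transformed coordinates into each option and compare with the original:
(A) x^2 + xy  ->  (2x)^2 + (2x)(y/2) = 4x^2 + xy   [differs from x^2 + xy: not invariant]
(B) xy  ->  (2x)(y/2) = xy   [equals xy: invariant]
(C) x^2 - y^2  ->  (2x)^2 - (y/2)^2 = 4x^2 - y^2/4   [differs from x^2 - y^2: not invariant]
(D) x^2 + y^2  ->  (2x)^2 + (y/2)^2 = 4x^2 + y^2/4   [differs from x^2 + y^2: not invariant]

Only option (B), xy, is unchanged by the transformation.
The factors 2 and 1/2 cancel only in the pure product xy.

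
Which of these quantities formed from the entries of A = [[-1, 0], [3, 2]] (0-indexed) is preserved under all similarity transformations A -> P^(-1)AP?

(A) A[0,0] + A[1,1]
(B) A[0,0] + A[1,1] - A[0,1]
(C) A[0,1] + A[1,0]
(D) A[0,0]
A

A[0,0] + A[1,1] is the trace of A. By the cyclic property of the trace, tr(P^(-1)AP) = tr(APP^(-1)) = tr(A), so it is the same for every matrix similar to A.

The other combinations are not similarity invariants. For example, take P = [[1, 2], [0, 1]] (det P = 1), so P^(-1) = [[1, -2], [0, 1]] and
B = P^(-1)AP = [[-7, -18], [3, 8]].
Evaluating each option on A and on B:
(A) A[0,0] + A[1,1]: 1 for A, 1 for B -> unchanged
(B) A[0,0] + A[1,1] - A[0,1]: 1 for A, 19 for B -> changes
(C) A[0,1] + A[1,0]: 3 for A, -15 for B -> changes
(D) A[0,0]: -1 for A, -7 for B -> changes

Only (A) A[0,0] + A[1,1] = 1 survives (and it does so for every P, not just this one), so it is the invariant.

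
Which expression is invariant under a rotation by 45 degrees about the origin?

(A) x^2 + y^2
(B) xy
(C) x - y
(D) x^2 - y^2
A

A rotation by 45 degrees sends (x, y) to (sqrt(2)x/2 - sqrt(2)y/2, sqrt(2)x/2 + sqrt(2)y/2).
Substitute the transformed coordinates into each option and compare with the original:
(A) x^2 + y^2  ->  (sqrt(2)x/2 - sqrt(2)y/2)^2 + (sqrt(2)x/2 + sqrt(2)y/2)^2 = x^2 + y^2   [equals x^2 + y^2: invariant]
(B) xy  ->  (sqrt(2)x/2 - sqrt(2)y/2)(sqrt(2)x/2 + sqrt(2)y/2) = x^2/2 - y^2/2   [differs from xy: not invariant]
(C) x - y  ->  (sqrt(2)x/2 - sqrt(2)y/2) - (sqrt(2)x/2 + sqrt(2)y/2) = -sqrt(2)y   [differs from x - y: not invariant]
(D) x^2 - y^2  ->  (sqrt(2)x/2 - sqrt(2)y/2)^2 - (sqrt(2)x/2 + sqrt(2)y/2)^2 = -2xy   [differs from x^2 - y^2: not invariant]

Only option (A), x^2 + y^2, is unchanged by the transformation.
Geometrically, x^2 + y^2 is the squared distance from the origin, which every rotation about the origin preserves.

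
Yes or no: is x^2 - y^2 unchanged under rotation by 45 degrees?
No

Applying rotation by 45 degrees: x' = x*cos(45 degrees) - y*sin(45 degrees) = sqrt(2)x/2 - sqrt(2)y/2, y' = x*sin(45 degrees) + y*cos(45 degrees) = sqrt(2)x/2 + sqrt(2)y/2

Substituting into x^2 - y^2:
(sqrt(2)x/2 - sqrt(2)y/2)^2 - (sqrt(2)x/2 + sqrt(2)y/2)^2
= -2xy

This differs from the original expression x^2 - y^2, so it is NOT invariant.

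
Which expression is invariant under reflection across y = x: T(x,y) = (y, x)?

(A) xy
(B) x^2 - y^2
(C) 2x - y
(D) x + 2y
A

The map is reflection across y = x: T(x,y) = (y, x).
Substitute the transformed coordinates into each option and compare with the original:
(A) xy  ->  (y)(x) = xy   [equals xy: invariant]
(B) x^2 - y^2  ->  (y)^2 - (x)^2 = -x^2 + y^2   [differs from x^2 - y^2: not invariant]
(C) 2x - y  ->  2(y) - (x) = -x + 2y   [differs from 2x - y: not invariant]
(D) x + 2y  ->  (y) + 2(x) = 2x + y   [differs from x + 2y: not invariant]

Only option (A), xy, is unchanged by the transformation.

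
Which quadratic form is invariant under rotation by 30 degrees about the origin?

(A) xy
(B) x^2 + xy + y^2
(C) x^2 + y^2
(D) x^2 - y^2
C

Rotation by 30 degrees sends (x, y) to (sqrt(3)x/2 - y/2, x/2 + sqrt(3)y/2).
Substitute the transformed coordinates into each option and compare with the original:
(A) xy  ->  (sqrt(3)x/2 - y/2)(x/2 + sqrt(3)y/2) = sqrt(3)x^2/4 + xy/2 - sqrt(3)y^2/4   [differs from xy: not invariant]
(B) x^2 + xy + y^2  ->  (sqrt(3)x/2 - y/2)^2 + (sqrt(3)x/2 - y/2)(x/2 + sqrt(3)y/2) + (x/2 + sqrt(3)y/2)^2 = sqrt(3)x^2/4 + x^2 + xy/2 - sqrt(3)y^2/4 + y^2   [differs from x^2 + xy + y^2: not invariant]
(C) x^2 + y^2  ->  (sqrt(3)x/2 - y/2)^2 + (x/2 + sqrt(3)y/2)^2 = x^2 + y^2   [equals x^2 + y^2: invariant]
(D) x^2 - y^2  ->  (sqrt(3)x/2 - y/2)^2 - (x/2 + sqrt(3)y/2)^2 = x^2/2 - sqrt(3)xy - y^2/2   [differs from x^2 - y^2: not invariant]

Only option (C), x^2 + y^2, is unchanged by the transformation.
x^2 + y^2 is the squared distance from the origin, which rotations preserve.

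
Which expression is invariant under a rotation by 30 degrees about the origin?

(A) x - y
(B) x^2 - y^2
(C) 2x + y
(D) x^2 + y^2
D

A rotation by 30 degrees sends (x, y) to (sqrt(3)x/2 - y/2, x/2 + sqrt(3)y/2).
Substitute the transformed coordinates into each option and compare with the original:
(A) x - y  ->  (sqrt(3)x/2 - y/2) - (x/2 + sqrt(3)y/2) = -x/2 + sqrt(3)x/2 - sqrt(3)y/2 - y/2   [differs from x - y: not invariant]
(B) x^2 - y^2  ->  (sqrt(3)x/2 - y/2)^2 - (x/2 + sqrt(3)y/2)^2 = x^2/2 - sqrt(3)xy - y^2/2   [differs from x^2 - y^2: not invariant]
(C) 2x + y  ->  2(sqrt(3)x/2 - y/2) + (x/2 + sqrt(3)y/2) = x/2 + sqrt(3)x - y + sqrt(3)y/2   [differs from 2x + y: not invariant]
(D) x^2 + y^2  ->  (sqrt(3)x/2 - y/2)^2 + (x/2 + sqrt(3)y/2)^2 = x^2 + y^2   [equals x^2 + y^2: invariant]

Only option (D), x^2 + y^2, is unchanged by the transformation.
Geometrically, x^2 + y^2 is the squared distance from the origin, which every rotation about the origin preserves.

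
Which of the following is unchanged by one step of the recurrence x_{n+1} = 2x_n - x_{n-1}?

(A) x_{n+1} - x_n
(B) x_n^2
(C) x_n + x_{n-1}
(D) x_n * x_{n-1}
A

For the recurrence x_{n+1} = 2x_n - x_{n-1}:

If x_{n+1} = 2x_n - x_{n-1}, then:
x_{n+1} - x_n = x_n - x_{n-1}
The first difference is constant throughout the sequence.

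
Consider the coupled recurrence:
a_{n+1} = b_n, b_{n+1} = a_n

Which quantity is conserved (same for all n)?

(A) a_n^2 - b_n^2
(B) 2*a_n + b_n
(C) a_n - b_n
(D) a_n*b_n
D

Replace a_n by a_{n+1} = b_n and b_n by b_{n+1} = a_n in each option and simplify:
(A) a_n^2 - b_n^2  ->  (b_n)^2 - (a_n)^2 = -a_n^2 + b_n^2   [not conserved]
(B) 2*a_n + b_n  ->  2*(b_n) + (a_n) = a_n + 2*b_n   [not conserved]
(C) a_n - b_n  ->  (b_n) - (a_n) = -a_n + b_n   [not conserved]
(D) a_n*b_n  ->  (b_n)*(a_n) = a_n*b_n   [conserved]

Only (D) a_n*b_n returns to itself after one step, so it is the conserved quantity.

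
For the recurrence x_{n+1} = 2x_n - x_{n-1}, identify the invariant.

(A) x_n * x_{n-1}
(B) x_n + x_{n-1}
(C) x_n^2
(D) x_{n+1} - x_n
D

For the recurrence x_{n+1} = 2x_n - x_{n-1}:

If x_{n+1} = 2x_n - x_{n-1}, then:
x_{n+1} - x_n = x_n - x_{n-1}
The first difference is constant throughout the sequence.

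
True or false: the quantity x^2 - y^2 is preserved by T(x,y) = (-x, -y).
True

Substitute T(x,y) = (-x, -y) into the expression and compare with the original.

Original: x^2 - y^2
After applying T: (-x)^2 - (-y)^2 = x^2 - y^2

This is identical to the original x^2 - y^2, so the expression is invariant.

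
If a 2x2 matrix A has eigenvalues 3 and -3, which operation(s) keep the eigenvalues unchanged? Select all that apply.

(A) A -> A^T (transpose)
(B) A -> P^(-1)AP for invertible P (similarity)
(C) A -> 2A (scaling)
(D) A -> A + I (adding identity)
A and B

Eigenvalues are preserved by:
1. Similarity transformations: A -> P^(-1)AP (same characteristic polynomial)
2. Transpose: A^T has the same eigenvalues as A

Eigenvalues are NOT preserved by:
- Adding identity: eigenvalues become 3+1, -3+1
- Scaling: eigenvalues become 6, -6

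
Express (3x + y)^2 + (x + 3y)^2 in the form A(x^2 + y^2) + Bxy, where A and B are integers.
10(x^2 + y^2) + 12xy

Expanding: (3x + y)^2 = 9x^2 + 6xy + y^2
(x + 3y)^2 = x^2 + 6xy + 9y^2
Sum = (9+1)(x^2+y^2) + 12xy = 10(x^2 + y^2) + 12xy
This is symmetric in x and y.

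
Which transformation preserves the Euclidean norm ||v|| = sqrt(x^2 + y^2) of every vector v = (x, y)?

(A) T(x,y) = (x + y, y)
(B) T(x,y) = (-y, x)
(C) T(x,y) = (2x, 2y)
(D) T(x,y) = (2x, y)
B

A transformation preserves a norm if ||T(v)|| = ||v|| for every v; a single vector where the norm changes rules an option out.

(A) T(x,y) = (x + y, y): v = (0, 1) has norm sqrt((0)^2 + (1)^2) = 1, but T(v) = (1, 1) has norm sqrt(2) -- not preserved.
(B) T(x,y) = (-y, x): preserves the norm -- it is an orthogonal map (a rotation/reflection), and (-y)^2 + (x)^2 simplifies to x^2 + y^2.
(C) T(x,y) = (2x, 2y): v = (1, 0) has norm sqrt((1)^2 + (0)^2) = 1, but T(v) = (2, 0) has norm 2 -- not preserved.
(D) T(x,y) = (2x, y): v = (1, 0) has norm sqrt((1)^2 + (0)^2) = 1, but T(v) = (2, 0) has norm 2 -- not preserved.

Therefore the answer is (B).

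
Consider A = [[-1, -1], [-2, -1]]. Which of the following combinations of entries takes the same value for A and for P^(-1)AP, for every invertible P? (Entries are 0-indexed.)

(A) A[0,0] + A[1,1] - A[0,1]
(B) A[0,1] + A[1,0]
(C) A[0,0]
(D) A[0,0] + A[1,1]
D

A[0,0] + A[1,1] is the trace of A. By the cyclic property of the trace, tr(P^(-1)AP) = tr(APP^(-1)) = tr(A), so it is the same for every matrix similar to A.

The other combinations are not similarity invariants. For example, take P = [[2, 1], [1, 1]] (det P = 1), so P^(-1) = [[1, -1], [-1, 2]] and
B = P^(-1)AP = [[2, 1], [-7, -4]].
Evaluating each option on A and on B:
(A) A[0,0] + A[1,1] - A[0,1]: -1 for A, -3 for B -> changes
(B) A[0,1] + A[1,0]: -3 for A, -6 for B -> changes
(C) A[0,0]: -1 for A, 2 for B -> changes
(D) A[0,0] + A[1,1]: -2 for A, -2 for B -> unchanged

Only (D) A[0,0] + A[1,1] = -2 survives (and it does so for every P, not just this one), so it is the invariant.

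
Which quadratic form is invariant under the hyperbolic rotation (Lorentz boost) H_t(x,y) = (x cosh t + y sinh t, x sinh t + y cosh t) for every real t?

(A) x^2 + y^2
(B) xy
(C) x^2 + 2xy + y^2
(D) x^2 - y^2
D

Write x' = x cosh t + y sinh t, y' = x sinh t + y cosh t and substitute into each option:
(A) x^2 + y^2: (x cosh t + y sinh t)^2 + (x sinh t + y cosh t)^2 = (x^2 + y^2)(cosh^2 t + sinh^2 t) + 4xy sinh t cosh t = (x^2 + y^2) cosh 2t + 2xy sinh 2t   [not invariant for t != 0]
(B) xy: (x cosh t + y sinh t)(x sinh t + y cosh t) = xy(cosh^2 t + sinh^2 t) + (x^2 + y^2) sinh t cosh t = xy cosh 2t + (x^2 + y^2)(sinh 2t)/2   [not invariant for t != 0]
(C) x^2 + 2xy + y^2: (x' + y')^2 with x' + y' = (x + y)(cosh t + sinh t) = (x + y)e^t, so it becomes (x + y)^2 e^(2t)   [not invariant for t != 0]
(D) x^2 - y^2: (x cosh t + y sinh t)^2 - (x sinh t + y cosh t)^2 = x^2(cosh^2 t - sinh^2 t) + 2xy(cosh t sinh t - sinh t cosh t) + y^2(sinh^2 t - cosh^2 t) = x^2 - y^2   [invariant, using cosh^2 t - sinh^2 t = 1]

Only (D) x^2 - y^2 is unchanged; it is the Minkowski form preserved by Lorentz boosts, just as x^2 + y^2 is preserved by ordinary rotations.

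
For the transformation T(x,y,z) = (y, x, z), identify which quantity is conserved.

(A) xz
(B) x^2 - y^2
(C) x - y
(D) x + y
D

Apply T(x,y,z) = (y, x, z) to each option, i.e. replace (x, y, z) by the transformed coordinates.
Substitute the transformed coordinates into each option and compare with the original:
(A) xz  ->  (y)(z) = yz   [differs from xz: not invariant]
(B) x^2 - y^2  ->  (y)^2 - (x)^2 = -x^2 + y^2   [differs from x^2 - y^2: not invariant]
(C) x - y  ->  (y) - (x) = -x + y   [differs from x - y: not invariant]
(D) x + y  ->  (y) + (x) = x + y   [equals x + y: invariant]

Only option (D), x + y, is unchanged by the transformation.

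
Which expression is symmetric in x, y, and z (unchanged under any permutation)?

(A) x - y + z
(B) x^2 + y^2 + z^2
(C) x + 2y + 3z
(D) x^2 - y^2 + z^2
B

A symmetric expression is unchanged when the variables are permuted; here the transformation to test is the swap (x, y) -> (y, x).
A symmetric expression must survive every permutation; the single swap x <-> y already eliminates the distractors, and the keyed expression is also unchanged by x <-> z and y <-> z (each variable enters it in exactly the same way).
Substitute the transformed coordinates into each option and compare with the original:
(A) x - y + z  ->  (y) - (x) + z = -x + y + z   [differs from x - y + z: not invariant]
(B) x^2 + y^2 + z^2  ->  (y)^2 + (x)^2 + z^2 = x^2 + y^2 + z^2   [equals x^2 + y^2 + z^2: invariant]
(C) x + 2y + 3z  ->  (y) + 2(x) + 3z = 2x + y + 3z   [differs from x + 2y + 3z: not invariant]
(D) x^2 - y^2 + z^2  ->  (y)^2 - (x)^2 + z^2 = -x^2 + y^2 + z^2   [differs from x^2 - y^2 + z^2: not invariant]

Only option (B), x^2 + y^2 + z^2, is unchanged by the transformation.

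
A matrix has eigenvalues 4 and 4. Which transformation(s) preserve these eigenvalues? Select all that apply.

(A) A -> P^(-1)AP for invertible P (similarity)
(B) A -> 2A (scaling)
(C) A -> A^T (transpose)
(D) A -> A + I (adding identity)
A and C

Eigenvalues are preserved by:
1. Similarity transformations: A -> P^(-1)AP (same characteristic polynomial)
2. Transpose: A^T has the same eigenvalues as A

Eigenvalues are NOT preserved by:
- Adding identity: eigenvalues become 4+1, 4+1
- Scaling: eigenvalues become 8, 8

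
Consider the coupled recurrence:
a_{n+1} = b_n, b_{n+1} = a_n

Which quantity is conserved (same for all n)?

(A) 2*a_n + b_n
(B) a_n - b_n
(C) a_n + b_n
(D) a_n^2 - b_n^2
C

Replace a_n by a_{n+1} = b_n and b_n by b_{n+1} = a_n in each option and simplify:
(A) 2*a_n + b_n  ->  2*(b_n) + (a_n) = a_n + 2*b_n   [not conserved]
(B) a_n - b_n  ->  (b_n) - (a_n) = -a_n + b_n   [not conserved]
(C) a_n + b_n  ->  (b_n) + (a_n) = a_n + b_n   [conserved]
(D) a_n^2 - b_n^2  ->  (b_n)^2 - (a_n)^2 = -a_n^2 + b_n^2   [not conserved]

Only (C) a_n + b_n returns to itself after one step, so it is the conserved quantity.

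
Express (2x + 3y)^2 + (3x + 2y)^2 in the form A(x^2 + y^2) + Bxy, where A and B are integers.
13(x^2 + y^2) + 24xy

Expanding: (2x + 3y)^2 = 4x^2 + 12xy + 9y^2
(3x + 2y)^2 = 9x^2 + 12xy + 4y^2
Sum = (4+9)(x^2+y^2) + 24xy = 13(x^2 + y^2) + 24xy
This is symmetric in x and y.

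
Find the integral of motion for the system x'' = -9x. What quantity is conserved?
E = (x')^2 + 9x^2

Multiply the equation by x':
x' * x'' = -9x * x'
The left side is d/dt[(x')^2/2] and the right side is d/dt[-9x^2/2], so
d/dt[(x')^2/2 + 9x^2/2] = 0, i.e. (x')^2/2 + 9x^2/2 = constant.
Multiplying by 2, the integral of motion is E = (x')^2 + 9x^2.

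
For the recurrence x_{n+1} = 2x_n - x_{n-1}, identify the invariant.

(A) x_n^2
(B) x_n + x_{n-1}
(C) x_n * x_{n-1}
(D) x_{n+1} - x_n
D

For the recurrence x_{n+1} = 2x_n - x_{n-1}:

If x_{n+1} = 2x_n - x_{n-1}, then:
x_{n+1} - x_n = x_n - x_{n-1}
The first difference is constant throughout the sequence.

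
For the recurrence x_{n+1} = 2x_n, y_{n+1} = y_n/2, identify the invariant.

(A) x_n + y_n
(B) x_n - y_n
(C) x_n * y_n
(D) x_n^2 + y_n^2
C

For the recurrence x_{n+1} = 2x_n, y_{n+1} = y_n/2:

x_{n+1} * y_{n+1} = (2x_n) * (y_n/2) = x_n * y_n
The product is conserved.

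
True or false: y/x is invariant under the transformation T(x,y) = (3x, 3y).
True

Substitute T(x,y) = (3x, 3y) into the expression and compare with the original.

Original: y/x
After applying T: (3y)/(3x) = y/x

This is identical to the original y/x, so the expression is invariant.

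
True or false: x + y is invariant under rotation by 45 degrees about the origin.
False

Applying rotation by 45 degrees: x' = x*cos(45 degrees) - y*sin(45 degrees) = sqrt(2)x/2 - sqrt(2)y/2, y' = x*sin(45 degrees) + y*cos(45 degrees) = sqrt(2)x/2 + sqrt(2)y/2

Substituting into x + y:
(sqrt(2)x/2 - sqrt(2)y/2) + (sqrt(2)x/2 + sqrt(2)y/2)
= sqrt(2)x

This differs from the original expression x + y, so it is NOT invariant.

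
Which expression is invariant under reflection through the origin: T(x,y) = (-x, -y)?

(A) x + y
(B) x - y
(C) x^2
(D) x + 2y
C

The map is reflection through the origin: T(x,y) = (-x, -y).
Substitute the transformed coordinates into each option and compare with the original:
(A) x + y  ->  (-x) + (-y) = -x - y   [differs from x + y: not invariant]
(B) x - y  ->  (-x) - (-y) = -x + y   [differs from x - y: not invariant]
(C) x^2  ->  (-x)^2 = x^2   [equals x^2: invariant]
(D) x + 2y  ->  (-x) + 2(-y) = -x - 2y   [differs from x + 2y: not invariant]

Only option (C), x^2, is unchanged by the transformation.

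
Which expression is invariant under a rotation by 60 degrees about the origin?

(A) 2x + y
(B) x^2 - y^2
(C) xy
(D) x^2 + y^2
D

A rotation by 60 degrees sends (x, y) to (x/2 - sqrt(3)y/2, sqrt(3)x/2 + y/2).
Substitute the transformed coordinates into each option and compare with the original:
(A) 2x + y  ->  2(x/2 - sqrt(3)y/2) + (sqrt(3)x/2 + y/2) = sqrt(3)x/2 + x - sqrt(3)y + y/2   [differs from 2x + y: not invariant]
(B) x^2 - y^2  ->  (x/2 - sqrt(3)y/2)^2 - (sqrt(3)x/2 + y/2)^2 = -x^2/2 - sqrt(3)xy + y^2/2   [differs from x^2 - y^2: not invariant]
(C) xy  ->  (x/2 - sqrt(3)y/2)(sqrt(3)x/2 + y/2) = sqrt(3)x^2/4 - xy/2 - sqrt(3)y^2/4   [differs from xy: not invariant]
(D) x^2 + y^2  ->  (x/2 - sqrt(3)y/2)^2 + (sqrt(3)x/2 + y/2)^2 = x^2 + y^2   [equals x^2 + y^2: invariant]

Only option (D), x^2 + y^2, is unchanged by the transformation.
Geometrically, x^2 + y^2 is the squared distance from the origin, which every rotation about the origin preserves.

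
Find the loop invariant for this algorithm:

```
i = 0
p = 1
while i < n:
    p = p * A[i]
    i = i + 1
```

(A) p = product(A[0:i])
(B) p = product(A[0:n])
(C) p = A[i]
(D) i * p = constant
A

A loop invariant must hold before the first iteration and be re-established by every execution of the body.

(A) p = product(A[0:i]): Initially i = 0 and p = 1 = product of the empty slice A[0:0]. If p = product(A[0:i]) holds at the top of an iteration, the body sets p to product(A[0:i]) * A[i] = product(A[0:i+1]) and then i to i+1, so the property is restored. At exit i = n, giving p = product(A[0:n]).

The other options fail:
(B) p = product(A[0:n]): false before the loop (p = 1, not the full product) -- it only becomes true at exit.
(C) p = A[i]: after the first iteration p = A[0] but i = 1; in general p is a product of several elements, not a single one.
(D) i * p = constant: initially i * p = 0, but after one iteration it is 1 * A[0], which is nonzero in general.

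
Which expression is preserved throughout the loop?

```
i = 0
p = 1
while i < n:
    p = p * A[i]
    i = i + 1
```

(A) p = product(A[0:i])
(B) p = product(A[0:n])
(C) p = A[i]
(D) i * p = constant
A

A loop invariant must hold before the first iteration and be re-established by every execution of the body.

(A) p = product(A[0:i]): Initially i = 0 and p = 1 = product of the empty slice A[0:0]. If p = product(A[0:i]) holds at the top of an iteration, the body sets p to product(A[0:i]) * A[i] = product(A[0:i+1]) and then i to i+1, so the property is restored. At exit i = n, giving p = product(A[0:n]).

The other options fail:
(B) p = product(A[0:n]): false before the loop (p = 1, not the full product) -- it only becomes true at exit.
(C) p = A[i]: after the first iteration p = A[0] but i = 1; in general p is a product of several elements, not a single one.
(D) i * p = constant: initially i * p = 0, but after one iteration it is 1 * A[0], which is nonzero in general.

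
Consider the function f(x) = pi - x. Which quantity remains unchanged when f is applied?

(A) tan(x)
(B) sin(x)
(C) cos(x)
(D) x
B

For f(x) = pi - x:
sin(pi - x) = sin(x), so sine is invariant under this transformation.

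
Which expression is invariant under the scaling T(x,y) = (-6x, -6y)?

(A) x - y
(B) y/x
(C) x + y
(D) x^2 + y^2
B

Under the uniform scaling T(x,y) = (-6x, -6y):
Substitute the transformed coordinates into each option and compare with the original:
(A) x - y  ->  (-6x) - (-6y) = -6x + 6y   [differs from x - y: not invariant]
(B) y/x  ->  (-6y)/(-6x) = y/x   [equals y/x: invariant]
(C) x + y  ->  (-6x) + (-6y) = -6x - 6y   [differs from x + y: not invariant]
(D) x^2 + y^2  ->  (-6x)^2 + (-6y)^2 = 36x^2 + 36y^2   [differs from x^2 + y^2: not invariant]

Only option (B), y/x, is unchanged by the transformation.
The common factor -6 cancels in a ratio of coordinates, while sums, products and sums of squares pick up factors of -6 or 36.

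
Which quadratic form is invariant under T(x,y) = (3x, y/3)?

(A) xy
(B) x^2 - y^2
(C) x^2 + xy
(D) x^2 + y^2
A

T multiplies x by 3 and divides y by 3.
Substitute the transformed coordinates into each option and compare with the original:
(A) xy  ->  (3x)(y/3) = xy   [equals xy: invariant]
(B) x^2 - y^2  ->  (3x)^2 - (y/3)^2 = 9x^2 - y^2/9   [differs from x^2 - y^2: not invariant]
(C) x^2 + xy  ->  (3x)^2 + (3x)(y/3) = 9x^2 + xy   [differs from x^2 + xy: not invariant]
(D) x^2 + y^2  ->  (3x)^2 + (y/3)^2 = 9x^2 + y^2/9   [differs from x^2 + y^2: not invariant]

Only option (A), xy, is unchanged by the transformation.
The factors 3 and 1/3 cancel only in the pure product xy.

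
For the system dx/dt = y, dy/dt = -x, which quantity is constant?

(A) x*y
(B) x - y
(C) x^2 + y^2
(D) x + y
C

A first integral I satisfies dI/dt = 0 along every solution. Differentiate each option and use the equation of motion:
(A) d/dt[x*y] = (dx/dt)y + x(dy/dt) = y^2 - x^2, not identically 0
(B) d/dt[x - y] = y - (-x) = x + y, not identically 0
(C) d/dt[x^2 + y^2] = 2x*dx/dt + 2y*dy/dt = 2x*y + 2y*(-x) = 0
(D) d/dt[x + y] = y + (-x) = y - x, not identically 0

Only (C) has zero time-derivative. So x^2 + y^2 (the squared radius; trajectories are circles) is the conserved quantity.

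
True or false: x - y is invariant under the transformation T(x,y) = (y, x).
False

Substitute T(x,y) = (y, x) into the expression and compare with the original.

Original: x - y
After applying T: (y) - (x) = -x + y

This differs from the original x - y (difference: -2x + 2y), so the expression is NOT invariant.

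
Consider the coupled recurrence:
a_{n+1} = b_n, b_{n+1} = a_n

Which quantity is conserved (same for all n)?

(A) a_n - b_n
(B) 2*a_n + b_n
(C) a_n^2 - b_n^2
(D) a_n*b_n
D

Replace a_n by a_{n+1} = b_n and b_n by b_{n+1} = a_n in each option and simplify:
(A) a_n - b_n  ->  (b_n) - (a_n) = -a_n + b_n   [not conserved]
(B) 2*a_n + b_n  ->  2*(b_n) + (a_n) = a_n + 2*b_n   [not conserved]
(C) a_n^2 - b_n^2  ->  (b_n)^2 - (a_n)^2 = -a_n^2 + b_n^2   [not conserved]
(D) a_n*b_n  ->  (b_n)*(a_n) = a_n*b_n   [conserved]

Only (D) a_n*b_n returns to itself after one step, so it is the conserved quantity.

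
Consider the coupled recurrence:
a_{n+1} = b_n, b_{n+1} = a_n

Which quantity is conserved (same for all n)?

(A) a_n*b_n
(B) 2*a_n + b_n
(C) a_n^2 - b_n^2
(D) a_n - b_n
A

Replace a_n by a_{n+1} = b_n and b_n by b_{n+1} = a_n in each option and simplify:
(A) a_n*b_n  ->  (b_n)*(a_n) = a_n*b_n   [conserved]
(B) 2*a_n + b_n  ->  2*(b_n) + (a_n) = a_n + 2*b_n   [not conserved]
(C) a_n^2 - b_n^2  ->  (b_n)^2 - (a_n)^2 = -a_n^2 + b_n^2   [not conserved]
(D) a_n - b_n  ->  (b_n) - (a_n) = -a_n + b_n   [not conserved]

Only (A) a_n*b_n returns to itself after one step, so it is the conserved quantity.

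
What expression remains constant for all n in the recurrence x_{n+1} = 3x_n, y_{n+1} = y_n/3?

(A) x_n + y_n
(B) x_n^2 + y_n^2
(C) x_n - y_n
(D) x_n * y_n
D

For the recurrence x_{n+1} = 3x_n, y_{n+1} = y_n/3:

x_{n+1} * y_{n+1} = (3x_n) * (y_n/3) = x_n * y_n
The product is conserved.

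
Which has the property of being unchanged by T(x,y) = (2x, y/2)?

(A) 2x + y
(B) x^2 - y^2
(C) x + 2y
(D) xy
D

An expression E(x,y) is invariant under T if E(T(x,y)) = E(x,y). Here T(x,y) = (2x, y/2).
Substitute the transformed coordinates into each option and compare with the original:
(A) 2x + y  ->  2(2x) + (y/2) = 4x + y/2   [differs from 2x + y: not invariant]
(B) x^2 - y^2  ->  (2x)^2 - (y/2)^2 = 4x^2 - y^2/4   [differs from x^2 - y^2: not invariant]
(C) x + 2y  ->  (2x) + 2(y/2) = 2x + y   [differs from x + 2y: not invariant]
(D) xy  ->  (2x)(y/2) = xy   [equals xy: invariant]

Only option (D), xy, is unchanged by the transformation.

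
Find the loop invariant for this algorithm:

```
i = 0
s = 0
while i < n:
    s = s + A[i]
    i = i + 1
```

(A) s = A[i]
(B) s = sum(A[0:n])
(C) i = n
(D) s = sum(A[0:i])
D

A loop invariant must hold before the first iteration and be re-established by every execution of the body.

(D) s = sum(A[0:i]): Initially i = 0 and s = 0 = sum of the empty slice A[0:0]. If s = sum(A[0:i]) holds at the top of an iteration, the body sets s to sum(A[0:i]) + A[i] = sum(A[0:i+1]) and then i to i+1, so s = sum(A[0:i]) holds again. At exit i = n, giving s = sum(A[0:n]).

The other options fail:
(A) s = A[i]: after the first iteration s = A[0] but i = 1, so s = A[i] compares s with the wrong element (and fails in general).
(B) s = sum(A[0:n]): false before the loop (s = 0, not the full sum) -- it only becomes true at exit.
(C) i = n: false initially (i = 0); it is the exit condition, not an invariant.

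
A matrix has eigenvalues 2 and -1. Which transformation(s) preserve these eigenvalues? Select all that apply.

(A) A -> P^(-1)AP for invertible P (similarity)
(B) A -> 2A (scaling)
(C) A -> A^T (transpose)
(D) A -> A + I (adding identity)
A and C

Eigenvalues are preserved by:
1. Similarity transformations: A -> P^(-1)AP (same characteristic polynomial)
2. Transpose: A^T has the same eigenvalues as A

Eigenvalues are NOT preserved by:
- Adding identity: eigenvalues become 2+1, -1+1
- Scaling: eigenvalues become 4, -2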